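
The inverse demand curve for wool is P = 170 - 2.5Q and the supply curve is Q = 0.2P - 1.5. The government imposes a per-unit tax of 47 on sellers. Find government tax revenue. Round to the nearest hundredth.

Rewriting supply in inverse form: P = 7.5 + 5Q.
Pre-tax equilibrium: 170 - 2.5Q = 7.5 + 5Q gives Q* = 21.6667, P* = 115.8333.
A tax on sellers shifts supply up by 47: 170 - 2.5Q = 7.5 + 5Q + 47, so Q_t = 15.4. Buyers pay P_b = 131.5; sellers receive P_s = P_b - 47 = 84.5.
Revenue is the tax times quantity traded: 47 x 15.4 = 723.8.

723.80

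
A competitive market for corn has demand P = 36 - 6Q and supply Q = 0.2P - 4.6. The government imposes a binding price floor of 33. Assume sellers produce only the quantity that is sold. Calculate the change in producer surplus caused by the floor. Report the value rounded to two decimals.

Rewriting supply in inverse form: P = 23 + 5Q.
Without the control, 36 - 6Q = 23 + 5Q so Q* = 1.1818 and P* = 28.9091.
At P = 33, buyers demand (36 - 33)/6 = 0.5 while sellers would supply more, so the quantity traded is 0.5 at price 33.
PS goes from (1/2)(1.1818)(5.9091) = 3.4917 to 4.375 (computed as (33 - 23)(0.5) - (1/2)(5)(0.5)^2), a change of 0.8833.

0.88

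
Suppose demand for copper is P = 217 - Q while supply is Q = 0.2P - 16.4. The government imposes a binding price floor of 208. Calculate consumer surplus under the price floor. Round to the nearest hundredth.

40.50

Rewriting supply in inverse form: P = 82 + 5Q.
Without the control, 217 - Q = 82 + 5Q so Q* = 22.5 and P* = 194.5.
At P = 208, buyers demand (217 - 208)/1 = 9 while sellers would supply more, so the quantity traded is 9 at price 208.
CS is the triangle under demand above 208: (1/2)(9)(217 - 208) = 40.5.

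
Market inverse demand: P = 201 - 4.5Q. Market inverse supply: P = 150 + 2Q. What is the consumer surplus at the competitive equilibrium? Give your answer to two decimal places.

138.51

Setting demand equal to supply, 51 = 6.5Q, so Q* = 7.8462 and P* = 165.6923.
CS is the area between the demand curve and P* from 0 to Q*: (1/2)(7.8462)(35.3077) = 138.5148.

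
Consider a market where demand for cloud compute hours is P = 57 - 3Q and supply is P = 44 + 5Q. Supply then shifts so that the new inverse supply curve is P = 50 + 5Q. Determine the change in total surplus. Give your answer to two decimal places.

Initial equilibrium: Q_0 = 1.625, P_0 = 52.125; CS_0 = (1/2)(1.625)(4.875) = 3.9609, PS_0 = (1/2)(1.625)(8.125) = 6.6016.
New equilibrium: 57 - 3Q = 50 + 5Q gives Q_1 = 0.875, P_1 = 54.375; CS_1 = 1.1484, PS_1 = 1.9141.
Change in total surplus = (1.1484 + 1.9141) - (3.9609 + 6.6016) = -7.5.

-7.50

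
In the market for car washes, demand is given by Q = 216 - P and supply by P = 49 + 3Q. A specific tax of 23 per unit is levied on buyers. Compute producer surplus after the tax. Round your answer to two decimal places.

1944.00

Rewriting demand in inverse form: P = 216 - Q.
Pre-tax equilibrium: 216 - Q = 49 + 3Q gives Q* = 41.75, P* = 174.25.
With the tax, buyers' net willingness to pay falls by 23: (216 - 23) - Q = 49 + 3Q, so Q_t = 36. Buyers pay P_b = 180; sellers receive P_s = P_b - 23 = 157.
PS = (1/2)(Q_t)(P_s - 49) = (1/2)(36)(108) = 1944.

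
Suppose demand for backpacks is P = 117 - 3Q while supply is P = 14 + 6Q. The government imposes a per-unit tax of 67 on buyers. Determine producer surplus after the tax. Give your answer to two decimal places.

48.00

Without the tax, 117 - 3Q = 14 + 6Q so Q* = 11.4444 and P* = 82.6667.
A tax on buyers shifts demand down by 67: (117 - 67) - 3Q = 14 + 6Q, so Q_t = 4. Buyers pay P_b = 105; sellers receive P_s = P_b - 67 = 38.
PS = (1/2)(Q_t)(P_s - 14) = (1/2)(4)(24) = 48.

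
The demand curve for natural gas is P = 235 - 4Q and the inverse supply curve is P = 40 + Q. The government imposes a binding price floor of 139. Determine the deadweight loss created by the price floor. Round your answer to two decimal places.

Free-market equilibrium: 235 - 4Q = 40 + Q gives Q* = 39, P* = 79.
At P = 139, buyers demand (235 - 139)/4 = 24 while sellers would supply more, so the quantity traded is 24 at price 139.
At Q = 24 the demand price is 139 and the supply price is 64. Deadweight loss is the triangle between the curves from 24 to 39: (1/2)(139 - 64)(39 - 24) = 562.5.

562.50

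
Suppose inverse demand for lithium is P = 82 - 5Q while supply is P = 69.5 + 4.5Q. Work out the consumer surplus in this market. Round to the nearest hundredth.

Setting demand equal to supply, 12.5 = 9.5Q, so Q* = 1.3158 and P* = 75.4211.
The demand choke price is 82, so CS = (1/2)(Q*)(82 - P*) = (1/2)(1.3158)(6.5789) = 4.3283.

4.33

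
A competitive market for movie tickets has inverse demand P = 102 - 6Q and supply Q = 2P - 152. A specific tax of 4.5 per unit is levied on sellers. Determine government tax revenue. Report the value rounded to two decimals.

Rewriting supply in inverse form: P = 76 + 0.5Q.
Pre-tax equilibrium: 102 - 6Q = 76 + 0.5Q gives Q* = 4, P* = 78.
A tax on sellers shifts supply up by 4.5: 102 - 6Q = 76 + 0.5Q + 4.5, so Q_t = 3.3077. Buyers pay P_b = 82.1538; sellers receive P_s = P_b - 4.5 = 77.6538.
Revenue is the tax times quantity traded: 4.5 x 3.3077 = 14.8846.

14.88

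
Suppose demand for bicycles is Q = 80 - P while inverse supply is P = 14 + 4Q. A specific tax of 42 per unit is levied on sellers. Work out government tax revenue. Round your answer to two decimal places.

201.60

Rewriting demand in inverse form: P = 80 - Q.
Pre-tax equilibrium: 80 - Q = 14 + 4Q gives Q* = 13.2, P* = 66.8.
With the tax, sellers need 42 more per unit: 80 - Q = 14 + 4Q + 42, so Q_t = 4.8. Buyers pay P_b = 75.2; sellers receive P_s = P_b - 42 = 33.2.
Revenue is the tax times quantity traded: 42 x 4.8 = 201.6.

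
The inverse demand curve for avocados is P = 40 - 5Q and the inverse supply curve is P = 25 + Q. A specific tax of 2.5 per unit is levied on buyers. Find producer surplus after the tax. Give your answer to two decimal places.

Pre-tax equilibrium: 40 - 5Q = 25 + Q gives Q* = 2.5, P* = 27.5.
With the tax, buyers' net willingness to pay falls by 2.5: (40 - 2.5) - 5Q = 25 + Q, so Q_t = 2.0833. Buyers pay P_b = 29.5833; sellers receive P_s = P_b - 2.5 = 27.0833.
PS = (1/2)(Q_t)(P_s - 25) = (1/2)(2.0833)(2.0833) = 2.1701.

2.17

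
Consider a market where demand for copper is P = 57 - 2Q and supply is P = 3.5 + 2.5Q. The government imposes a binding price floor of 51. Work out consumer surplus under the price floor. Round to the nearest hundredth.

9.00

Without the control, 57 - 2Q = 3.5 + 2.5Q so Q* = 11.8889 and P* = 33.2222.
At P = 51, buyers demand (57 - 51)/2 = 3 while sellers would supply more, so the quantity traded is 3 at price 51.
CS is the triangle under demand above 51: (1/2)(3)(57 - 51) = 9.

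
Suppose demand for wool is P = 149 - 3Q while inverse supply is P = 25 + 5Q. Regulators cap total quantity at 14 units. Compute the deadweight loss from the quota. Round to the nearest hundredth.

9.00

Unrestricted equilibrium: Q* = (149 - 25)/(3 + 5) = 15.5.
At Q = 14 the demand price is 149 - 3(14) = 107 and the supply price is 25 + 5(14) = 95.
DWL = (1/2)(gap between curves at 14) x (Q* - 14) = (1/2)(12)(1.5) = 9.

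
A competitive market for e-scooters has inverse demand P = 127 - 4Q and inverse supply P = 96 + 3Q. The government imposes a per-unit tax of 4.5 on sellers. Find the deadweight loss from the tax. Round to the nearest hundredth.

Without the tax, 127 - 4Q = 96 + 3Q so Q* = 4.4286 and P* = 109.2857.
With the tax, sellers need 4.5 more per unit: 127 - 4Q = 96 + 3Q + 4.5, so Q_t = 3.7857. Buyers pay P_b = 111.8571; sellers receive P_s = P_b - 4.5 = 107.3571.
The welfare triangle lost has base Q* - Q_t = 0.6429 and height t = 4.5, so DWL = (1/2)(0.6429)(4.5) = 1.4464.

1.45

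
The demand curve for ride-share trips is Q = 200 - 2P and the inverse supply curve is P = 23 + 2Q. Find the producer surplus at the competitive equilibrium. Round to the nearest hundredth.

Rewriting demand in inverse form: P = 100 - 0.5Q.
Equilibrium: 100 - 0.5Q = 23 + 2Q, so Q* = 30.8 and P* = 84.6.
Producer surplus is the triangle above supply below P*: (1/2)(30.8)(84.6 - 23) = (1/2)(30.8)(61.6) = 948.64.

948.64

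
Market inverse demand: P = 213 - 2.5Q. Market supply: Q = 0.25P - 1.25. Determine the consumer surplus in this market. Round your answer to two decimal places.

1280.00

Rewriting supply in inverse form: P = 5 + 4Q.
Setting demand equal to supply, 208 = 6.5Q, so Q* = 32 and P* = 133.
Consumer surplus is the triangle under demand above P*: (1/2)(32)(213 - 133) = (1/2)(32)(80) = 1280.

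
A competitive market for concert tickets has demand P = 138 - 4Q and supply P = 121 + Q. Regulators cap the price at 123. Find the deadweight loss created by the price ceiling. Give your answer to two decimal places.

Without the control, 138 - 4Q = 121 + Q so Q* = 3.4 and P* = 124.4.
At P = 123, sellers supply (123 - 121)/1 = 2 while buyers want more, so the quantity traded is 2 at price 123.
The lost-trades triangle has base Q* - 2 = 1.4 and height equal to the gap between the curves at Q = 2, which is 130 - 123 = 7. DWL = (1/2)(1.4)(7) = 4.9.

4.90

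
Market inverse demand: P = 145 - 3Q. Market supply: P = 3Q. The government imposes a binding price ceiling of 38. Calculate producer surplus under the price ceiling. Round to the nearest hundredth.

240.67

Without the control, 145 - 3Q = 3Q so Q* = 24.1667 and P* = 72.5.
At P = 38, sellers supply (38 - 0)/3 = 12.6667 while buyers want more, so the quantity traded is 12.6667 at price 38.
PS is the triangle above supply below 38: (1/2)(12.6667)(38 - 0) = 240.6667.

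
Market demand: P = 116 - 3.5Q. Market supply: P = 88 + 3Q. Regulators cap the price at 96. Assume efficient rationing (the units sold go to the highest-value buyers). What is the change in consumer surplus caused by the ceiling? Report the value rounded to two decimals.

Without the control, 116 - 3.5Q = 88 + 3Q so Q* = 4.3077 and P* = 100.9231.
At P = 96, sellers supply (96 - 88)/3 = 2.6667 while buyers want more, so the quantity traded is 2.6667 at price 96.
CS goes from (1/2)(4.3077)(15.0769) = 32.4734 to 40.8889 (computed as (116 - 96)(2.6667) - (1/2)(3.5)(2.6667)^2), a change of 8.4155.

8.42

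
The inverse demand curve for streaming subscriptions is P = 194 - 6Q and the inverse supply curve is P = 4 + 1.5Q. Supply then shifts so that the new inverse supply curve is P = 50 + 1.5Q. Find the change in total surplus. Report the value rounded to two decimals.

Initial equilibrium: Q_0 = 25.3333, P_0 = 42; CS_0 = (1/2)(25.3333)(152) = 1925.3333, PS_0 = (1/2)(25.3333)(38) = 481.3333.
New equilibrium: 194 - 6Q = 50 + 1.5Q gives Q_1 = 19.2, P_1 = 78.8; CS_1 = 1105.92, PS_1 = 276.48.
Change in total surplus = (1105.92 + 276.48) - (1925.3333 + 481.3333) = -1024.2667.

-1024.27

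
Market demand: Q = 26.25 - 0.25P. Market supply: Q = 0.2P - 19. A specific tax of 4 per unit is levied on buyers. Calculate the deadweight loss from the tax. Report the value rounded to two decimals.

0.89

Rewriting demand in inverse form: P = 105 - 4Q.
Rewriting supply in inverse form: P = 95 + 5Q.
Without the tax, 105 - 4Q = 95 + 5Q so Q* = 1.1111 and P* = 100.5556.
With the tax, buyers' net willingness to pay falls by 4: (105 - 4) - 4Q = 95 + 5Q, so Q_t = 0.6667. Buyers pay P_b = 102.3333; sellers receive P_s = P_b - 4 = 98.3333.
The welfare triangle lost has base Q* - Q_t = 0.4444 and height t = 4, so DWL = (1/2)(0.4444)(4) = 0.8889.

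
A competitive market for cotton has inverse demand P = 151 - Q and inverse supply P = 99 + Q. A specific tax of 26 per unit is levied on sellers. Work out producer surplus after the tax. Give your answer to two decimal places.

84.50

Without the tax, 151 - Q = 99 + Q so Q* = 26 and P* = 125.
With the tax, sellers need 26 more per unit: 151 - Q = 99 + Q + 26, so Q_t = 13. Buyers pay P_b = 138; sellers receive P_s = P_b - 26 = 112.
PS = (1/2)(Q_t)(P_s - 99) = (1/2)(13)(13) = 84.5.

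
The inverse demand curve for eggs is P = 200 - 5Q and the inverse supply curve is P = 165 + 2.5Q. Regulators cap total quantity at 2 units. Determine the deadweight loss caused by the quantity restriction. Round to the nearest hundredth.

Unrestricted equilibrium: Q* = (200 - 165)/(5 + 2.5) = 4.6667.
At Q = 2 the demand price is 200 - 5(2) = 190 and the supply price is 165 + 2.5(2) = 170.
DWL = (1/2)(gap between curves at 2) x (Q* - 2) = (1/2)(20)(2.6667) = 26.6667.

26.67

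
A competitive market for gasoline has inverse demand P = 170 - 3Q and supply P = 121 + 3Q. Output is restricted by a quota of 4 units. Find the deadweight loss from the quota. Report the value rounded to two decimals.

52.08

Unrestricted equilibrium: Q* = (170 - 121)/(3 + 3) = 8.1667.
At Q = 4 the demand price is 170 - 3(4) = 158 and the supply price is 121 + 3(4) = 133.
DWL = (1/2)(gap between curves at 4) x (Q* - 4) = (1/2)(25)(4.1667) = 52.0833.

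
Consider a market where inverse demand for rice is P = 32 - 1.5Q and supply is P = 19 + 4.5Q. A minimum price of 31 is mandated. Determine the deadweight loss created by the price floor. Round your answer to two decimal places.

Free-market equilibrium: 32 - 1.5Q = 19 + 4.5Q gives Q* = 2.1667, P* = 28.75.
At the floor price 31, quantity demanded is (32 - 31)/1.5 = 0.6667; demand is the short side, so Q = 0.6667 trades at P = 31.
The lost-trades triangle has base Q* - 0.6667 = 1.5 and height equal to the gap between the curves at Q = 0.6667, which is 31 - 22 = 9. DWL = (1/2)(1.5)(9) = 6.75.

6.75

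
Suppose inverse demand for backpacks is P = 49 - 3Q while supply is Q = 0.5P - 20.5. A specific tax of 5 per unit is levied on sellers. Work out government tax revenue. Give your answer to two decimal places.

3.00

Rewriting supply in inverse form: P = 41 + 2Q.
Pre-tax equilibrium: 49 - 3Q = 41 + 2Q gives Q* = 1.6, P* = 44.2.
With the tax, sellers need 5 more per unit: 49 - 3Q = 41 + 2Q + 5, so Q_t = 0.6. Buyers pay P_b = 47.2; sellers receive P_s = P_b - 5 = 42.2.
Revenue is the tax times quantity traded: 5 x 0.6 = 3.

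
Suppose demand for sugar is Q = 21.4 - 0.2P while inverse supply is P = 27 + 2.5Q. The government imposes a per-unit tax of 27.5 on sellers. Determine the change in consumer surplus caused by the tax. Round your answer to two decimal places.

Rewriting demand in inverse form: P = 107 - 5Q.
Pre-tax equilibrium: 107 - 5Q = 27 + 2.5Q gives Q* = 10.6667, P* = 53.6667.
A tax on sellers shifts supply up by 27.5: 107 - 5Q = 27 + 2.5Q + 27.5, so Q_t = 7. Buyers pay P_b = 72; sellers receive P_s = P_b - 27.5 = 44.5.
CS falls from (1/2)(10.6667)(53.3333) = 284.4444 to (1/2)(7)(35) = 122.5, a change of -161.9444.

-161.94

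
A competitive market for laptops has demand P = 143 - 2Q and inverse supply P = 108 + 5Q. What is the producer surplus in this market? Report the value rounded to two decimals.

62.50

Setting demand equal to supply, 35 = 7Q, so Q* = 5 and P* = 133.
Producer surplus is the triangle above supply below P*: (1/2)(5)(133 - 108) = (1/2)(5)(25) = 62.5.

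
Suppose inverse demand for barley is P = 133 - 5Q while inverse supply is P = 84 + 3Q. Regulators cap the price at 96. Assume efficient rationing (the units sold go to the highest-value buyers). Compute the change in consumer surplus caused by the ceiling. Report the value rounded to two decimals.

14.21

Free-market equilibrium: 133 - 5Q = 84 + 3Q gives Q* = 6.125, P* = 102.375.
At the ceiling price 96, quantity supplied is (96 - 84)/3 = 4; supply is the short side, so Q = 4 trades at P = 96.
CS goes from (1/2)(6.125)(30.625) = 93.7891 to 108 (computed as (133 - 96)(4) - (1/2)(5)(4)^2), a change of 14.2109.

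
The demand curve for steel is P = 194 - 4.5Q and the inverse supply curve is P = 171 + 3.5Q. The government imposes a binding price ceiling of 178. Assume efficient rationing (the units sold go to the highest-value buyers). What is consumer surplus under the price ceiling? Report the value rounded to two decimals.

Free-market equilibrium: 194 - 4.5Q = 171 + 3.5Q gives Q* = 2.875, P* = 181.0625.
At the ceiling price 178, quantity supplied is (178 - 171)/3.5 = 2; supply is the short side, so Q = 2 trades at P = 178.
The demand price at Q = 2 is 185. CS is the trapezoid between demand and 178 over [0, 2]: (1/2)[(194 - 178) + (185 - 178)](2) = 23.

23.00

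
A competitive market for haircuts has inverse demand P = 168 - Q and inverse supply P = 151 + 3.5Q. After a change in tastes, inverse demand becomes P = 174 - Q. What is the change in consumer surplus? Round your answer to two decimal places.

Initial equilibrium: Q_0 = 3.7778, P_0 = 164.2222; CS_0 = (1/2)(3.7778)(3.7778) = 7.1358, PS_0 = (1/2)(3.7778)(13.2222) = 24.9753.
New equilibrium: 174 - Q = 151 + 3.5Q gives Q_1 = 5.1111, P_1 = 168.8889; CS_1 = 13.0617, PS_1 = 45.716.
Change in consumer surplus = 13.0617 - 7.1358 = 5.9259.

5.93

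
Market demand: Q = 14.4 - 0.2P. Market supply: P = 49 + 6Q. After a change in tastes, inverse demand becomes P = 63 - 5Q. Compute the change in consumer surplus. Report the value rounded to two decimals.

-6.88

Rewriting demand in inverse form: P = 72 - 5Q.
Initial equilibrium: Q_0 = 2.0909, P_0 = 61.5455; CS_0 = (1/2)(2.0909)(10.4545) = 10.9298, PS_0 = (1/2)(2.0909)(12.5455) = 13.1157.
New equilibrium: 63 - 5Q = 49 + 6Q gives Q_1 = 1.2727, P_1 = 56.6364; CS_1 = 4.0496, PS_1 = 4.8595.
Change in consumer surplus = 4.0496 - 10.9298 = -6.8802.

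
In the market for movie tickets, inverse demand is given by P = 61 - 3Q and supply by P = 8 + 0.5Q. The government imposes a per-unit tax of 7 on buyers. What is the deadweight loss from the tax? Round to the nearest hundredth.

Pre-tax equilibrium: 61 - 3Q = 8 + 0.5Q gives Q* = 15.1429, P* = 15.5714.
A tax on buyers shifts demand down by 7: (61 - 7) - 3Q = 8 + 0.5Q, so Q_t = 13.1429. Buyers pay P_b = 21.5714; sellers receive P_s = P_b - 7 = 14.5714.
Deadweight loss is the triangle between the curves from Q_t to Q*: (1/2)(15.1429 - 13.1429)(7) = 7.

7.00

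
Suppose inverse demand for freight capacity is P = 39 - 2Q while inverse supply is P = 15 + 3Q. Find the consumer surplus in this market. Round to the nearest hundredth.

23.04

Equilibrium: 39 - 2Q = 15 + 3Q, so Q* = 4.8 and P* = 29.4.
Consumer surplus is the triangle under demand above P*: (1/2)(4.8)(39 - 29.4) = (1/2)(4.8)(9.6) = 23.04.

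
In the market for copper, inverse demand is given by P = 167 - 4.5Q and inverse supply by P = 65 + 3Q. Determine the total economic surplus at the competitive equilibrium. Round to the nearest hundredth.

Setting demand equal to supply, 102 = 7.5Q, so Q* = 13.6 and P* = 105.8.
Total surplus is the full triangle between the curves from 0 to Q*: (1/2)(13.6)(167 - 65) = 693.6.

693.60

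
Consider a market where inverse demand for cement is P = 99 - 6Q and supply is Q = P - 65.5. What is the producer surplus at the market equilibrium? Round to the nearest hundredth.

Rewriting supply in inverse form: P = 65.5 + Q.
Setting demand equal to supply, 33.5 = 7Q, so Q* = 4.7857 and P* = 70.2857.
PS is the area between P* and the supply curve from 0 to Q*: (1/2)(4.7857)(4.7857) = 11.4515.

11.45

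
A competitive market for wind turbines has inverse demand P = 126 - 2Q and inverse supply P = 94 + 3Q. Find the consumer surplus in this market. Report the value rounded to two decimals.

Equilibrium: 126 - 2Q = 94 + 3Q, so Q* = 6.4 and P* = 113.2.
Consumer surplus is the triangle under demand above P*: (1/2)(6.4)(126 - 113.2) = (1/2)(6.4)(12.8) = 40.96.

40.96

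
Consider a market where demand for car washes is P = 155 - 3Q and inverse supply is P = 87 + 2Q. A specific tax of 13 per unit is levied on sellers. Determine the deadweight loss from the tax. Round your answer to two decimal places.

16.90

Without the tax, 155 - 3Q = 87 + 2Q so Q* = 13.6 and P* = 114.2.
With the tax, sellers need 13 more per unit: 155 - 3Q = 87 + 2Q + 13, so Q_t = 11. Buyers pay P_b = 122; sellers receive P_s = P_b - 13 = 109.
The welfare triangle lost has base Q* - Q_t = 2.6 and height t = 13, so DWL = (1/2)(2.6)(13) = 16.9.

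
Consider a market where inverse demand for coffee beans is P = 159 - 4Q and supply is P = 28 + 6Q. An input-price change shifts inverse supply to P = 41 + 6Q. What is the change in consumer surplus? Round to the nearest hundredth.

Initial equilibrium: Q_0 = 13.1, P_0 = 106.6; CS_0 = (1/2)(13.1)(52.4) = 343.22, PS_0 = (1/2)(13.1)(78.6) = 514.83.
New equilibrium: 159 - 4Q = 41 + 6Q gives Q_1 = 11.8, P_1 = 111.8; CS_1 = 278.48, PS_1 = 417.72.
Change in consumer surplus = 278.48 - 343.22 = -64.74.

-64.74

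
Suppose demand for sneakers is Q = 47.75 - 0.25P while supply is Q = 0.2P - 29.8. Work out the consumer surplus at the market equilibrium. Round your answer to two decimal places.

43.56

Rewriting demand in inverse form: P = 191 - 4Q.
Rewriting supply in inverse form: P = 149 + 5Q.
Set 191 - 4Q = 149 + 5Q, which gives 42 = 9Q, so Q* = 4.6667 and P* = 191 - 4(4.6667) = 172.3333.
The demand choke price is 191, so CS = (1/2)(Q*)(191 - P*) = (1/2)(4.6667)(18.6667) = 43.5556.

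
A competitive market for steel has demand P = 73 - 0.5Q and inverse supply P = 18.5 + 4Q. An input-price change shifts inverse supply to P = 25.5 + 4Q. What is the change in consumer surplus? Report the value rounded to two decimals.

-8.81

Initial equilibrium: Q_0 = 12.1111, P_0 = 66.9444; CS_0 = (1/2)(12.1111)(6.0556) = 36.6698, PS_0 = (1/2)(12.1111)(48.4444) = 293.358.
New equilibrium: 73 - 0.5Q = 25.5 + 4Q gives Q_1 = 10.5556, P_1 = 67.7222; CS_1 = 27.8549, PS_1 = 222.8395.
Change in consumer surplus = 27.8549 - 36.6698 = -8.8148.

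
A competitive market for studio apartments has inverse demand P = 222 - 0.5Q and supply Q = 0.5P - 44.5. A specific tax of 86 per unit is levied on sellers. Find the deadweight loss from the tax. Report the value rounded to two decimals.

Rewriting supply in inverse form: P = 89 + 2Q.
Pre-tax equilibrium: 222 - 0.5Q = 89 + 2Q gives Q* = 53.2, P* = 195.4.
A tax on sellers shifts supply up by 86: 222 - 0.5Q = 89 + 2Q + 86, so Q_t = 18.8. Buyers pay P_b = 212.6; sellers receive P_s = P_b - 86 = 126.6.
Deadweight loss is the triangle between the curves from Q_t to Q*: (1/2)(53.2 - 18.8)(86) = 1479.2.

1479.20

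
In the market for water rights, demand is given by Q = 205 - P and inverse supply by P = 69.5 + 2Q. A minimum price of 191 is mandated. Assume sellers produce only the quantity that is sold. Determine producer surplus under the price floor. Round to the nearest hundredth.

Rewriting demand in inverse form: P = 205 - Q.
Free-market equilibrium: 205 - Q = 69.5 + 2Q gives Q* = 45.1667, P* = 159.8333.
At P = 191, buyers demand (205 - 191)/1 = 14 while sellers would supply more, so the quantity traded is 14 at price 191.
The supply price at Q = 14 is 97.5. PS is the trapezoid between 191 and supply over [0, 14]: (1/2)[(191 - 69.5) + (191 - 97.5)](14) = 1505.

1505.00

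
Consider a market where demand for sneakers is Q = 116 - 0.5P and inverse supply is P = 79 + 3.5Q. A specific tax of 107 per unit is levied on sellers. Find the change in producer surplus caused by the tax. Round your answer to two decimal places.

-1231.83

Rewriting demand in inverse form: P = 232 - 2Q.
Pre-tax equilibrium: 232 - 2Q = 79 + 3.5Q gives Q* = 27.8182, P* = 176.3636.
A tax on sellers shifts supply up by 107: 232 - 2Q = 79 + 3.5Q + 107, so Q_t = 8.3636. Buyers pay P_b = 215.2727; sellers receive P_s = P_b - 107 = 108.2727.
Producers lose the trapezoid between P_s and P* out to Q_t plus the triangle from Q_t to Q*: change in PS = 122.4132 - 1354.2397 = -1231.8264.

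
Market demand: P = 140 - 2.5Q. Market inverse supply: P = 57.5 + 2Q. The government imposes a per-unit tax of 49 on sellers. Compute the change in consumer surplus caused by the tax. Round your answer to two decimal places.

Without the tax, 140 - 2.5Q = 57.5 + 2Q so Q* = 18.3333 and P* = 94.1667.
With the tax, sellers need 49 more per unit: 140 - 2.5Q = 57.5 + 2Q + 49, so Q_t = 7.4444. Buyers pay P_b = 121.3889; sellers receive P_s = P_b - 49 = 72.3889.
Consumers lose the trapezoid between P* and P_b out to Q_t plus the triangle from Q_t to Q*: change in CS = 69.2747 - 420.1389 = -350.8642.

-350.86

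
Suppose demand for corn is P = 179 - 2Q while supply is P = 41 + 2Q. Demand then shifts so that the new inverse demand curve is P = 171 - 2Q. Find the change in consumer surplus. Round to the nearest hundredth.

Initial equilibrium: Q_0 = 34.5, P_0 = 110; CS_0 = (1/2)(34.5)(69) = 1190.25, PS_0 = (1/2)(34.5)(69) = 1190.25.
New equilibrium: 171 - 2Q = 41 + 2Q gives Q_1 = 32.5, P_1 = 106; CS_1 = 1056.25, PS_1 = 1056.25.
Change in consumer surplus = 1056.25 - 1190.25 = -134.

-134.00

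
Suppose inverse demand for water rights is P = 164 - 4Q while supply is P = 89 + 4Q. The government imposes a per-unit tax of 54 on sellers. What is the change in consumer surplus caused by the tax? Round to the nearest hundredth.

-162.00

Pre-tax equilibrium: 164 - 4Q = 89 + 4Q gives Q* = 9.375, P* = 126.5.
With the tax, sellers need 54 more per unit: 164 - 4Q = 89 + 4Q + 54, so Q_t = 2.625. Buyers pay P_b = 153.5; sellers receive P_s = P_b - 54 = 99.5.
CS falls from (1/2)(9.375)(37.5) = 175.7812 to (1/2)(2.625)(10.5) = 13.7812, a change of -162.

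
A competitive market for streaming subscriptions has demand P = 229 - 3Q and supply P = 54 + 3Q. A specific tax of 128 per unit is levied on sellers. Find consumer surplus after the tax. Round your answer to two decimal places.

Without the tax, 229 - 3Q = 54 + 3Q so Q* = 29.1667 and P* = 141.5.
With the tax, sellers need 128 more per unit: 229 - 3Q = 54 + 3Q + 128, so Q_t = 7.8333. Buyers pay P_b = 205.5; sellers receive P_s = P_b - 128 = 77.5.
CS = (1/2)(Q_t)(229 - P_b) = (1/2)(7.8333)(23.5) = 92.0417.

92.04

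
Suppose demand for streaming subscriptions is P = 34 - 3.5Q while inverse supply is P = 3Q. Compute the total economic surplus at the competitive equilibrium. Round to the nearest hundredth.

88.92

Equilibrium: 34 - 3.5Q = 3Q, so Q* = 5.2308 and P* = 15.6923.
Total surplus is the full triangle between the curves from 0 to Q*: (1/2)(5.2308)(34 - 0) = 88.9231.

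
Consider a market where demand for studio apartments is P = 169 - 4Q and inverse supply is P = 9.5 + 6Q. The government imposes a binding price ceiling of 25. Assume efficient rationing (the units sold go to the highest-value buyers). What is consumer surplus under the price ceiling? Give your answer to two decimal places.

Without the control, 169 - 4Q = 9.5 + 6Q so Q* = 15.95 and P* = 105.2.
At P = 25, sellers supply (25 - 9.5)/6 = 2.5833 while buyers want more, so the quantity traded is 2.5833 at price 25.
The demand price at Q = 2.5833 is 158.6667. CS is the trapezoid between demand and 25 over [0, 2.5833]: (1/2)[(169 - 25) + (158.6667 - 25)](2.5833) = 358.6528.

358.65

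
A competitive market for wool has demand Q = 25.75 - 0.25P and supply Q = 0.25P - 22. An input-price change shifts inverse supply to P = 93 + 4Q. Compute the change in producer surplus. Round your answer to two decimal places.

Rewriting demand in inverse form: P = 103 - 4Q.
Rewriting supply in inverse form: P = 88 + 4Q.
Initial equilibrium: Q_0 = 1.875, P_0 = 95.5; CS_0 = (1/2)(1.875)(7.5) = 7.0312, PS_0 = (1/2)(1.875)(7.5) = 7.0312.
New equilibrium: 103 - 4Q = 93 + 4Q gives Q_1 = 1.25, P_1 = 98; CS_1 = 3.125, PS_1 = 3.125.
Change in producer surplus = 3.125 - 7.0312 = -3.9062.

-3.91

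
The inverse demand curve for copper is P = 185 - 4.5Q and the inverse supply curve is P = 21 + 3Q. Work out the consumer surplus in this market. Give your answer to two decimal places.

1075.84

Equilibrium: 185 - 4.5Q = 21 + 3Q, so Q* = 21.8667 and P* = 86.6.
Consumer surplus is the triangle under demand above P*: (1/2)(21.8667)(185 - 86.6) = (1/2)(21.8667)(98.4) = 1075.84.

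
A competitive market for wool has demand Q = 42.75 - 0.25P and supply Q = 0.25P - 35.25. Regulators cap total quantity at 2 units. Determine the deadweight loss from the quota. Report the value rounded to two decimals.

12.25

Rewriting demand in inverse form: P = 171 - 4Q.
Rewriting supply in inverse form: P = 141 + 4Q.
Unrestricted equilibrium: Q* = (171 - 141)/(4 + 4) = 3.75.
At Q = 2 the demand price is 171 - 4(2) = 163 and the supply price is 141 + 4(2) = 149.
Deadweight loss is the triangle between the curves from 2 to 3.75: (1/2)(163 - 149)(3.75 - 2) = 12.25.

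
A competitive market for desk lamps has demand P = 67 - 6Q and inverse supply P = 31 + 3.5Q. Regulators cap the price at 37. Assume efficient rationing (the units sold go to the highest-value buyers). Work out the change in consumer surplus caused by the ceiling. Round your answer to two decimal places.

Without the control, 67 - 6Q = 31 + 3.5Q so Q* = 3.7895 and P* = 44.2632.
At the ceiling price 37, quantity supplied is (37 - 31)/3.5 = 1.7143; supply is the short side, so Q = 1.7143 trades at P = 37.
CS goes from (1/2)(3.7895)(22.7368) = 43.0803 to 42.6122 (computed as (67 - 37)(1.7143) - (1/2)(6)(1.7143)^2), a change of -0.4681.

-0.47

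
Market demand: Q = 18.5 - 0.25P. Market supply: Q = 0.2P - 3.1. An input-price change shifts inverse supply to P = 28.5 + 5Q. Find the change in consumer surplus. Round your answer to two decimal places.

Rewriting demand in inverse form: P = 74 - 4Q.
Rewriting supply in inverse form: P = 15.5 + 5Q.
Initial equilibrium: Q_0 = 6.5, P_0 = 48; CS_0 = (1/2)(6.5)(26) = 84.5, PS_0 = (1/2)(6.5)(32.5) = 105.625.
New equilibrium: 74 - 4Q = 28.5 + 5Q gives Q_1 = 5.0556, P_1 = 53.7778; CS_1 = 51.1173, PS_1 = 63.8966.
Change in consumer surplus = 51.1173 - 84.5 = -33.3827.

-33.38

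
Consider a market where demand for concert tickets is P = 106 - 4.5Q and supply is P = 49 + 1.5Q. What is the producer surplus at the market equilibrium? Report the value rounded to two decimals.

67.69

Setting demand equal to supply, 57 = 6Q, so Q* = 9.5 and P* = 63.25.
Producer surplus is the triangle above supply below P*: (1/2)(9.5)(63.25 - 49) = (1/2)(9.5)(14.25) = 67.6875.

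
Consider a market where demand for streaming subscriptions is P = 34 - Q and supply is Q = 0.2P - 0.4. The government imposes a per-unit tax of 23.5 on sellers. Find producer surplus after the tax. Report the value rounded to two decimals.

5.02

Rewriting supply in inverse form: P = 2 + 5Q.
Without the tax, 34 - Q = 2 + 5Q so Q* = 5.3333 and P* = 28.6667.
A tax on sellers shifts supply up by 23.5: 34 - Q = 2 + 5Q + 23.5, so Q_t = 1.4167. Buyers pay P_b = 32.5833; sellers receive P_s = P_b - 23.5 = 9.0833.
PS = (1/2)(Q_t)(P_s - 2) = (1/2)(1.4167)(7.0833) = 5.0174.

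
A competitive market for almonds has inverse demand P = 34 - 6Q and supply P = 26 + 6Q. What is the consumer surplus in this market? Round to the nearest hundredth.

Setting demand equal to supply, 8 = 12Q, so Q* = 0.6667 and P* = 30.
CS is the area between the demand curve and P* from 0 to Q*: (1/2)(0.6667)(4) = 1.3333.

1.33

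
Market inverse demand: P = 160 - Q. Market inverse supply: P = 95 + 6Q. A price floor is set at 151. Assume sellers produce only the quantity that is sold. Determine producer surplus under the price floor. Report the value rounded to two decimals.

261.00

Free-market equilibrium: 160 - Q = 95 + 6Q gives Q* = 9.2857, P* = 150.7143.
At P = 151, buyers demand (160 - 151)/1 = 9 while sellers would supply more, so the quantity traded is 9 at price 151.
The supply price at Q = 9 is 149. PS is the trapezoid between 151 and supply over [0, 9]: (1/2)[(151 - 95) + (151 - 149)](9) = 261.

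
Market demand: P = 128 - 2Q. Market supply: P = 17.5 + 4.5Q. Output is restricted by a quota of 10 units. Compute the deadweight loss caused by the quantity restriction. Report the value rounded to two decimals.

159.25

Unrestricted equilibrium: Q* = (128 - 17.5)/(2 + 4.5) = 17.
At Q = 10 the demand price is 128 - 2(10) = 108 and the supply price is 17.5 + 4.5(10) = 62.5.
Deadweight loss is the triangle between the curves from 10 to 17: (1/2)(108 - 62.5)(17 - 10) = 159.25.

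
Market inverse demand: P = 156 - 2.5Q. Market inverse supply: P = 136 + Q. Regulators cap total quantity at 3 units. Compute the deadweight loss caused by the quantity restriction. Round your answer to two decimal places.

Unrestricted equilibrium: Q* = (156 - 136)/(2.5 + 1) = 5.7143.
At Q = 3 the demand price is 156 - 2.5(3) = 148.5 and the supply price is 136 + (3) = 139.
DWL = (1/2)(gap between curves at 3) x (Q* - 3) = (1/2)(9.5)(2.7143) = 12.8929.

12.89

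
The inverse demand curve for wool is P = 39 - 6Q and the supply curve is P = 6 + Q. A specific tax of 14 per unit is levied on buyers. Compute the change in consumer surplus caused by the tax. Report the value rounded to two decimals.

-44.57

Without the tax, 39 - 6Q = 6 + Q so Q* = 4.7143 and P* = 10.7143.
A tax on buyers shifts demand down by 14: (39 - 14) - 6Q = 6 + Q, so Q_t = 2.7143. Buyers pay P_b = 22.7143; sellers receive P_s = P_b - 14 = 8.7143.
CS falls from (1/2)(4.7143)(28.2857) = 66.6735 to (1/2)(2.7143)(16.2857) = 22.102, a change of -44.5714.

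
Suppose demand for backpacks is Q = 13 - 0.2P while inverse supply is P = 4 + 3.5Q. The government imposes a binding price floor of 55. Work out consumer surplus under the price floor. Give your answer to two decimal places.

Rewriting demand in inverse form: P = 65 - 5Q.
Free-market equilibrium: 65 - 5Q = 4 + 3.5Q gives Q* = 7.1765, P* = 29.1176.
At P = 55, buyers demand (65 - 55)/5 = 2 while sellers would supply more, so the quantity traded is 2 at price 55.
CS is the triangle under demand above 55: (1/2)(2)(65 - 55) = 10.

10.00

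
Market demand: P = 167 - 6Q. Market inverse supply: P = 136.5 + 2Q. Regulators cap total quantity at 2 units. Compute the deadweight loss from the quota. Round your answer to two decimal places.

13.14

Unrestricted equilibrium: Q* = (167 - 136.5)/(6 + 2) = 3.8125.
At Q = 2 the demand price is 167 - 6(2) = 155 and the supply price is 136.5 + 2(2) = 140.5.
Deadweight loss is the triangle between the curves from 2 to 3.8125: (1/2)(155 - 140.5)(3.8125 - 2) = 13.1406.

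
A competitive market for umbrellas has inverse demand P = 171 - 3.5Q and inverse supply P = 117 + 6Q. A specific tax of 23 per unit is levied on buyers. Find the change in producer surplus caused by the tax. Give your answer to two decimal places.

Without the tax, 171 - 3.5Q = 117 + 6Q so Q* = 5.6842 and P* = 151.1053.
A tax on buyers shifts demand down by 23: (171 - 23) - 3.5Q = 117 + 6Q, so Q_t = 3.2632. Buyers pay P_b = 159.5789; sellers receive P_s = P_b - 23 = 136.5789.
Producers lose the trapezoid between P_s and P* out to Q_t plus the triangle from Q_t to Q*: change in PS = 31.9446 - 96.9307 = -64.9861.

-64.99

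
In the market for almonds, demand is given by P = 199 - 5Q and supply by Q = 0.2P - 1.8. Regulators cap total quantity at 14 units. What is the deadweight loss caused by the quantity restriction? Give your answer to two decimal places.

125.00

Rewriting supply in inverse form: P = 9 + 5Q.
Without the quota, 199 - 5Q = 9 + 5Q gives Q* = 19.
At Q = 14 the demand price is 199 - 5(14) = 129 and the supply price is 9 + 5(14) = 79.
Deadweight loss is the triangle between the curves from 14 to 19: (1/2)(129 - 79)(19 - 14) = 125.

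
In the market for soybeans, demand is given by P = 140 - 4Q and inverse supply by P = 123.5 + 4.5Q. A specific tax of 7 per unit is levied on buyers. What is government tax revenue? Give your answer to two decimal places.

Pre-tax equilibrium: 140 - 4Q = 123.5 + 4.5Q gives Q* = 1.9412, P* = 132.2353.
With the tax, buyers' net willingness to pay falls by 7: (140 - 7) - 4Q = 123.5 + 4.5Q, so Q_t = 1.1176. Buyers pay P_b = 135.5294; sellers receive P_s = P_b - 7 = 128.5294.
Tax revenue = t x Q_t = 7 x 1.1176 = 7.8235.

7.82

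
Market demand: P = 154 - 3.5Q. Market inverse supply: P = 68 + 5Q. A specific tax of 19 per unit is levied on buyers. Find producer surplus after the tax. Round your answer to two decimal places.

155.33

Without the tax, 154 - 3.5Q = 68 + 5Q so Q* = 10.1176 and P* = 118.5882.
A tax on buyers shifts demand down by 19: (154 - 19) - 3.5Q = 68 + 5Q, so Q_t = 7.8824. Buyers pay P_b = 126.4118; sellers receive P_s = P_b - 19 = 107.4118.
PS = (1/2)(Q_t)(P_s - 68) = (1/2)(7.8824)(39.4118) = 155.3287.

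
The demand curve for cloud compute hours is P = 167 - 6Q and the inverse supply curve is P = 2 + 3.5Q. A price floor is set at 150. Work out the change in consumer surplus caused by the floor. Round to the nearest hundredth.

-880.90

Free-market equilibrium: 167 - 6Q = 2 + 3.5Q gives Q* = 17.3684, P* = 62.7895.
At the floor price 150, quantity demanded is (167 - 150)/6 = 2.8333; demand is the short side, so Q = 2.8333 trades at P = 150.
CS goes from (1/2)(17.3684)(104.2105) = 904.9861 to 24.0833 (computed as (167 - 150)(2.8333) - (1/2)(6)(2.8333)^2), a change of -880.9028.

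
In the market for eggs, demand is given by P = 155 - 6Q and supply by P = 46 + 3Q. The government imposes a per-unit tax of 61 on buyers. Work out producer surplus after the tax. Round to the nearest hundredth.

Pre-tax equilibrium: 155 - 6Q = 46 + 3Q gives Q* = 12.1111, P* = 82.3333.
A tax on buyers shifts demand down by 61: (155 - 61) - 6Q = 46 + 3Q, so Q_t = 5.3333. Buyers pay P_b = 123; sellers receive P_s = P_b - 61 = 62.
Producer surplus is the triangle above supply below P_s: (1/2)(5.3333)(62 - 46) = 42.6667.

42.67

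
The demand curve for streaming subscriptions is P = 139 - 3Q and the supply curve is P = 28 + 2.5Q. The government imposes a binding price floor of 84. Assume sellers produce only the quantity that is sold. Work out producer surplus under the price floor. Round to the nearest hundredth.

606.53

Free-market equilibrium: 139 - 3Q = 28 + 2.5Q gives Q* = 20.1818, P* = 78.4545.
At the floor price 84, quantity demanded is (139 - 84)/3 = 18.3333; demand is the short side, so Q = 18.3333 trades at P = 84.
The supply price at Q = 18.3333 is 73.8333. PS is the trapezoid between 84 and supply over [0, 18.3333]: (1/2)[(84 - 28) + (84 - 73.8333)](18.3333) = 606.5278.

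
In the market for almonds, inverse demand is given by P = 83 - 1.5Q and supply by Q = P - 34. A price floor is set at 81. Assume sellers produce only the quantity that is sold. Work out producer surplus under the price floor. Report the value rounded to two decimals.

Rewriting supply in inverse form: P = 34 + Q.
Free-market equilibrium: 83 - 1.5Q = 34 + Q gives Q* = 19.6, P* = 53.6.
At P = 81, buyers demand (83 - 81)/1.5 = 1.3333 while sellers would supply more, so the quantity traded is 1.3333 at price 81.
The supply price at Q = 1.3333 is 35.3333. PS is the trapezoid between 81 and supply over [0, 1.3333]: (1/2)[(81 - 34) + (81 - 35.3333)](1.3333) = 61.7778.

61.78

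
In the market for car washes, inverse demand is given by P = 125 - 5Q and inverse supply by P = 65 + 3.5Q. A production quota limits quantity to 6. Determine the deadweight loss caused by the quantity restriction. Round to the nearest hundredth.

Without the quota, 125 - 5Q = 65 + 3.5Q gives Q* = 7.0588.
At Q = 6 the demand price is 125 - 5(6) = 95 and the supply price is 65 + 3.5(6) = 86.
Deadweight loss is the triangle between the curves from 6 to 7.0588: (1/2)(95 - 86)(7.0588 - 6) = 4.7647.

4.76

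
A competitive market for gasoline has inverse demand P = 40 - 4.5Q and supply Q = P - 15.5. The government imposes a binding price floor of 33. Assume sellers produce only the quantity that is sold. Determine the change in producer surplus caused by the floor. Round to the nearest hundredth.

16.09

Rewriting supply in inverse form: P = 15.5 + Q.
Without the control, 40 - 4.5Q = 15.5 + Q so Q* = 4.4545 and P* = 19.9545.
At P = 33, buyers demand (40 - 33)/4.5 = 1.5556 while sellers would supply more, so the quantity traded is 1.5556 at price 33.
PS goes from (1/2)(4.4545)(4.4545) = 9.9215 to 26.0123 (computed as (33 - 15.5)(1.5556) - (1/2)(1)(1.5556)^2), a change of 16.0909.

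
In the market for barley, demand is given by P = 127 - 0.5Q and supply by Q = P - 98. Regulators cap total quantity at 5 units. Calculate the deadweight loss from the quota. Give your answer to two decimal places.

Rewriting supply in inverse form: P = 98 + Q.
Unrestricted equilibrium: Q* = (127 - 98)/(0.5 + 1) = 19.3333.
At Q = 5 the demand price is 127 - 0.5(5) = 124.5 and the supply price is 98 + (5) = 103.
DWL = (1/2)(gap between curves at 5) x (Q* - 5) = (1/2)(21.5)(14.3333) = 154.0833.

154.08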